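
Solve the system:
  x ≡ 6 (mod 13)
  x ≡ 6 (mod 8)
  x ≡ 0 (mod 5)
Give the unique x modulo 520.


Moduli 13, 8, 5 are pairwise coprime; by CRT there is a unique solution modulo M = 13 · 8 · 5 = 520.
Solve pairwise, accumulating the modulus:
  Start with x ≡ 6 (mod 13).
  Combine with x ≡ 6 (mod 8): since gcd(13, 8) = 1, we get a unique residue mod 104.
    Write x = 6 + 13·t and substitute into x ≡ 6 (mod 8): 13·t ≡ 6 − 6 = 0 (mod 8).
    Reduce coefficients mod 8: 5·t ≡ 0 (mod 8).
    The inverse of 5 mod 8 is 5 (since 5·5 = 25 = 3·8 + 1), so t ≡ 5·0 = 0 ≡ 0 (mod 8).
    Then x = 6 + 13·0 = 6, valid modulo lcm(13, 8) = 104: x ≡ 6 (mod 104).
  Combine with x ≡ 0 (mod 5): since gcd(104, 5) = 1, we get a unique residue mod 520.
    Write x = 6 + 104·t and substitute into x ≡ 0 (mod 5): 104·t ≡ 0 − 6 = -6 (mod 5).
    Reduce coefficients mod 5: 4·t ≡ 4 (mod 5).
    The inverse of 4 mod 5 is 4 (since 4·4 = 16 = 3·5 + 1), so t ≡ 4·4 = 16 ≡ 1 (mod 5).
    Then x = 6 + 104·1 = 110, valid modulo lcm(104, 5) = 520: x ≡ 110 (mod 520).
Verify: 110 mod 13 = 6 ✓, 110 mod 8 = 6 ✓, 110 mod 5 = 0 ✓.

x ≡ 110 (mod 520).


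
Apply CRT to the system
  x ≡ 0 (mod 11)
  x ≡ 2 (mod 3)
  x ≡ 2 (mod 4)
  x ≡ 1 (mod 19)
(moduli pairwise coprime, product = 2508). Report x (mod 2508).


Product of moduli M = 11 · 3 · 4 · 19 = 2508.
Merge one congruence at a time:
  Start: x ≡ 0 (mod 11).
  Combine with x ≡ 2 (mod 3); new modulus lcm = 33.
    Write x = 0 + 11·t and substitute into x ≡ 2 (mod 3): 11·t ≡ 2 − 0 = 2 (mod 3).
    Reduce coefficients mod 3: 2·t ≡ 2 (mod 3).
    The inverse of 2 mod 3 is 2 (since 2·2 = 4 = 1·3 + 1), so t ≡ 2·2 = 4 ≡ 1 (mod 3).
    Then x = 0 + 11·1 = 11, valid modulo lcm(11, 3) = 33: x ≡ 11 (mod 33).
  Combine with x ≡ 2 (mod 4); new modulus lcm = 132.
    Write x = 11 + 33·t and substitute into x ≡ 2 (mod 4): 33·t ≡ 2 − 11 = -9 (mod 4).
    Reduce coefficients mod 4: 1·t ≡ 3 (mod 4).
    So t ≡ 3 (mod 4).
    Then x = 11 + 33·3 = 110, valid modulo lcm(33, 4) = 132: x ≡ 110 (mod 132).
  Combine with x ≡ 1 (mod 19); new modulus lcm = 2508.
    Write x = 110 + 132·t and substitute into x ≡ 1 (mod 19): 132·t ≡ 1 − 110 = -109 (mod 19).
    Reduce coefficients mod 19: 18·t ≡ 5 (mod 19).
    The inverse of 18 mod 19 is 18 (since 18·18 = 324 = 17·19 + 1), so t ≡ 18·5 = 90 ≡ 14 (mod 19).
    Then x = 110 + 132·14 = 1958, valid modulo lcm(132, 19) = 2508: x ≡ 1958 (mod 2508).
Verify against each original: 1958 mod 11 = 0, 1958 mod 3 = 2, 1958 mod 4 = 2, 1958 mod 19 = 1.

x ≡ 1958 (mod 2508).


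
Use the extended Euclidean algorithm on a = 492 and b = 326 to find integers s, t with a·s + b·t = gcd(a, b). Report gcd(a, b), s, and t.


Euclidean algorithm on (492, 326) — divide until remainder is 0:
  492 = 1 · 326 + 166
  326 = 1 · 166 + 160
  166 = 1 · 160 + 6
  160 = 26 · 6 + 4
  6 = 1 · 4 + 2
  4 = 2 · 2 + 0
gcd(492, 326) = 2.
Track Bezout coefficients alongside the remainders: start with r₀ = 492 = a·1 + b·0 (s = 1, t = 0) and r₁ = 326 = a·0 + b·1 (s = 0, t = 1); each new remainder r_{k+1} = r_{k-1} − q_k·r_k inherits s_{k+1} = s_{k-1} − q_k·s_k, t_{k+1} = t_{k-1} − q_k·t_k, so r_k = a·s_k + b·t_k at every step:
  q = 1: r = 166, s = 1 − 1·0 = 1, t = 0 − 1·1 = -1  (check: 492·1 + 326·(-1) = 166)
  q = 1: r = 160, s = 0 − 1·1 = -1, t = 1 − 1·(-1) = 2  (check: 492·(-1) + 326·2 = 160)
  q = 1: r = 6, s = 1 − 1·(-1) = 2, t = -1 − 1·2 = -3  (check: 492·2 + 326·(-3) = 6)
  q = 26: r = 4, s = -1 − 26·2 = -53, t = 2 − 26·(-3) = 80  (check: 492·(-53) + 326·80 = 4)
  q = 1: r = 2, s = 2 − 1·(-53) = 55, t = -3 − 1·80 = -83  (check: 492·55 + 326·(-83) = 2)
The row with r = 2 (the gcd) gives the Bezout coefficients s = 55, t = -83.
Result: 492 · (55) + 326 · (-83) = 2.

gcd(492, 326) = 2; s = 55, t = -83 (check: 492·55 + 326·(-83) = 2).


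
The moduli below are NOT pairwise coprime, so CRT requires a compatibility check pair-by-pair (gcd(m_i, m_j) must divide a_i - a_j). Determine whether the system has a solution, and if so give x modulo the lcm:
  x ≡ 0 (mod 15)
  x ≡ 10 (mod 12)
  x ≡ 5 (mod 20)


Moduli 15, 12, 20 are not pairwise coprime, so CRT works modulo lcm(m_i) when all pairwise compatibility conditions hold.
Pairwise compatibility: gcd(m_i, m_j) must divide a_i - a_j for every pair.
Merge one congruence at a time:
  Start: x ≡ 0 (mod 15).
  Combine with x ≡ 10 (mod 12): gcd(15, 12) = 3, and 10 - 0 = 10 is NOT divisible by 3.
    ⇒ system is inconsistent (no integer solution).

No solution (the system is inconsistent).


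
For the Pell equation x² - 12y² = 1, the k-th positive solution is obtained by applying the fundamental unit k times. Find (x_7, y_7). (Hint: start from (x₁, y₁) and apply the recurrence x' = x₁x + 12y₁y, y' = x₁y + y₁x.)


Step 1: Find the fundamental solution (x₁, y₁) of x² - 12y² = 1.
  Expand √12 as a continued fraction. a₀ = ⌊√12⌋ = 3; iterate m_{k+1} = d_k·a_k − m_k, d_{k+1} = (12 − m_{k+1}²)/d_k, a_{k+1} = ⌊(a₀ + m_{k+1})/d_{k+1}⌋ (starting m₀ = 0, d₀ = 1), with convergents p_k = a_k·p_{k-1} + p_{k-2}, q_k = a_k·q_{k-1} + q_{k-2} (p₋₁ = 1, q₋₁ = 0):
  k = 0: a₀ = 3; p₀/q₀ = 3/1; p₀² − 12·q₀² = 9 − 12 = -3.
  k = 1: m = 3, d = 3, a = ⌊(3 + 3)/3⌋ = 2; p/q = (2·3 + 1)/(2·1 + 0) = 7/2; p² − 12·q² = 49 − 48 = 1.
  The first convergent with p² − 12·q² = 1 gives the fundamental solution (x₁, y₁) = (7, 2).
Step 2: Apply the recurrence (x_{n+1}, y_{n+1}) = (x₁x_n + 12y₁y_n, x₁y_n + y₁x_n) repeatedly.
  From (x_1, y_1) = (7, 2): x_2 = 7·7 + 12·2·2 = 97; y_2 = 7·2 + 2·7 = 28.
  From (x_2, y_2) = (97, 28): x_3 = 7·97 + 12·2·28 = 1351; y_3 = 7·28 + 2·97 = 390.
  From (x_3, y_3) = (1351, 390): x_4 = 7·1351 + 12·2·390 = 18817; y_4 = 7·390 + 2·1351 = 5432.
  From (x_4, y_4) = (18817, 5432): x_5 = 7·18817 + 12·2·5432 = 262087; y_5 = 7·5432 + 2·18817 = 75658.
  From (x_5, y_5) = (262087, 75658): x_6 = 7·262087 + 12·2·75658 = 3650401; y_6 = 7·75658 + 2·262087 = 1053780.
  From (x_6, y_6) = (3650401, 1053780): x_7 = 7·3650401 + 12·2·1053780 = 50843527; y_7 = 7·1053780 + 2·3650401 = 14677262.
Step 3: Verify x_7² - 12·y_7² = 2585064237799729 - 2585064237799728 = 1 (should be 1). ✓

(x_1, y_1) = (7, 2); (x_7, y_7) = (50843527, 14677262).


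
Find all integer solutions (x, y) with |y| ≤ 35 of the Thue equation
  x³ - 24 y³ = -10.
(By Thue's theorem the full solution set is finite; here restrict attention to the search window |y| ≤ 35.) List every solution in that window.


The equation is x³ - 24y³ = -10. For fixed y, x³ = 24·y³ − 10, so a solution requires the RHS to be a perfect cube.
Strategy: iterate y from -35 to 35, compute RHS = 24·y³ − 10, and check whether it is a (positive or negative) perfect cube.
Check small values of y:
  y = 0: RHS = -10 is not a perfect cube.
  y = 1: RHS = 14 is not a perfect cube.
  y = -1: RHS = -34 is not a perfect cube.
  y = 2: RHS = 182 is not a perfect cube.
  y = -2: RHS = -202 is not a perfect cube.
  y = 3: RHS = 638 is not a perfect cube.
  y = -3: RHS = -658 is not a perfect cube.
Continuing the search up to |y| = 35 finds no solutions either.
No (x, y) in the scanned range satisfies the equation.

No integer solutions with |y| ≤ 35.


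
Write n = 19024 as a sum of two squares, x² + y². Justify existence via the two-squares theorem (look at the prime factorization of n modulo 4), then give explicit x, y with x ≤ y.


Step 1: Factor n = 19024 = 2^4 · 29 · 41.
Step 2: Check the mod-4 condition on each prime factor: 2 = 2 (special); 29 ≡ 1 (mod 4), exponent 1; 41 ≡ 1 (mod 4), exponent 1.
All primes ≡ 3 (mod 4) appear to even exponent (or don't appear), so by the two-squares theorem n IS expressible as a sum of two squares.
Step 3: Build a representation. Group n = k² · m with k = 4 and m = 29 · 41 = 1189 (a product of primes ≡ 1 (mod 4)); a representation of m scales to one of n via (k·x)² + (k·y)² = k²(x² + y²). Each prime p ≡ 1 (mod 4) is itself a sum of two squares; find a² by testing p − a² for a perfect square:
  29: 29 − 1² = 28, 29 − 2² = 25 = 5² ⇒ 29 = 2² + 5².
  41: 41 − 1² = 40, 41 − 2² = 37, 41 − 3² = 32, 41 − 4² = 25 = 5² ⇒ 41 = 4² + 5².
  Combine using the Brahmagupta–Fibonacci identity (a² + b²)(c² + d²) = (ac − bd)² + (ad + bc)² = (ac + bd)² + (ad − bc)²:
  29 · 41 = 1189: from (2² + 5²)(4² + 5²), take (2·4 − 5·5, 2·5 + 5·4) = (8 − 25, 10 + 20) = (-17, 30); dropping signs (only squares matter) gives (17, 30); check 17² + 30² = 289 + 900 = 1189 ✓.
  Scale by k = 4: (4·17, 4·30) = (68, 120).
Step 4: Order so x ≤ y and verify: 68² + 120² = 4624 + 14400 = 19024 = n. ✓

n = 19024 = 68² + 120² (one valid representation with x ≤ y).


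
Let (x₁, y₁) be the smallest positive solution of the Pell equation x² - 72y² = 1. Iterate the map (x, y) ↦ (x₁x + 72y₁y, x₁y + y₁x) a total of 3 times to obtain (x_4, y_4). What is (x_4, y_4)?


Step 1: Find the fundamental solution (x₁, y₁) of x² - 72y² = 1.
  Expand √72 as a continued fraction. a₀ = ⌊√72⌋ = 8; iterate m_{k+1} = d_k·a_k − m_k, d_{k+1} = (72 − m_{k+1}²)/d_k, a_{k+1} = ⌊(a₀ + m_{k+1})/d_{k+1}⌋ (starting m₀ = 0, d₀ = 1), with convergents p_k = a_k·p_{k-1} + p_{k-2}, q_k = a_k·q_{k-1} + q_{k-2} (p₋₁ = 1, q₋₁ = 0):
  k = 0: a₀ = 8; p₀/q₀ = 8/1; p₀² − 72·q₀² = 64 − 72 = -8.
  k = 1: m = 8, d = 8, a = ⌊(8 + 8)/8⌋ = 2; p/q = (2·8 + 1)/(2·1 + 0) = 17/2; p² − 72·q² = 289 − 288 = 1.
  The first convergent with p² − 72·q² = 1 gives the fundamental solution (x₁, y₁) = (17, 2).
Step 2: Apply the recurrence (x_{n+1}, y_{n+1}) = (x₁x_n + 72y₁y_n, x₁y_n + y₁x_n) repeatedly.
  From (x_1, y_1) = (17, 2): x_2 = 17·17 + 72·2·2 = 577; y_2 = 17·2 + 2·17 = 68.
  From (x_2, y_2) = (577, 68): x_3 = 17·577 + 72·2·68 = 19601; y_3 = 17·68 + 2·577 = 2310.
  From (x_3, y_3) = (19601, 2310): x_4 = 17·19601 + 72·2·2310 = 665857; y_4 = 17·2310 + 2·19601 = 78472.
Step 3: Verify x_4² - 72·y_4² = 443365544449 - 443365544448 = 1 (should be 1). ✓

(x_1, y_1) = (17, 2); (x_4, y_4) = (665857, 78472).


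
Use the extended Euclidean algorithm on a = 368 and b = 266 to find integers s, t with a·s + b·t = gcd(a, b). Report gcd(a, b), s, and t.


Euclidean algorithm on (368, 266) — divide until remainder is 0:
  368 = 1 · 266 + 102
  266 = 2 · 102 + 62
  102 = 1 · 62 + 40
  62 = 1 · 40 + 22
  40 = 1 · 22 + 18
  22 = 1 · 18 + 4
  18 = 4 · 4 + 2
  4 = 2 · 2 + 0
gcd(368, 266) = 2.
Track Bezout coefficients alongside the remainders: start with r₀ = 368 = a·1 + b·0 (s = 1, t = 0) and r₁ = 266 = a·0 + b·1 (s = 0, t = 1); each new remainder r_{k+1} = r_{k-1} − q_k·r_k inherits s_{k+1} = s_{k-1} − q_k·s_k, t_{k+1} = t_{k-1} − q_k·t_k, so r_k = a·s_k + b·t_k at every step:
  q = 1: r = 102, s = 1 − 1·0 = 1, t = 0 − 1·1 = -1  (check: 368·1 + 266·(-1) = 102)
  q = 2: r = 62, s = 0 − 2·1 = -2, t = 1 − 2·(-1) = 3  (check: 368·(-2) + 266·3 = 62)
  q = 1: r = 40, s = 1 − 1·(-2) = 3, t = -1 − 1·3 = -4  (check: 368·3 + 266·(-4) = 40)
  q = 1: r = 22, s = -2 − 1·3 = -5, t = 3 − 1·(-4) = 7  (check: 368·(-5) + 266·7 = 22)
  q = 1: r = 18, s = 3 − 1·(-5) = 8, t = -4 − 1·7 = -11  (check: 368·8 + 266·(-11) = 18)
  q = 1: r = 4, s = -5 − 1·8 = -13, t = 7 − 1·(-11) = 18  (check: 368·(-13) + 266·18 = 4)
  q = 4: r = 2, s = 8 − 4·(-13) = 60, t = -11 − 4·18 = -83  (check: 368·60 + 266·(-83) = 2)
The row with r = 2 (the gcd) gives the Bezout coefficients s = 60, t = -83.
Result: 368 · (60) + 266 · (-83) = 2.

gcd(368, 266) = 2; s = 60, t = -83 (check: 368·60 + 266·(-83) = 2).


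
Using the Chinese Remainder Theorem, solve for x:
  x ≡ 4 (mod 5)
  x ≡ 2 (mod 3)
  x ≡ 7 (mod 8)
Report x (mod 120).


Moduli 5, 3, 8 are pairwise coprime; by CRT there is a unique solution modulo M = 5 · 3 · 8 = 120.
Solve pairwise, accumulating the modulus:
  Start with x ≡ 4 (mod 5).
  Combine with x ≡ 2 (mod 3): since gcd(5, 3) = 1, we get a unique residue mod 15.
    Write x = 4 + 5·t and substitute into x ≡ 2 (mod 3): 5·t ≡ 2 − 4 = -2 (mod 3).
    Reduce coefficients mod 3: 2·t ≡ 1 (mod 3).
    The inverse of 2 mod 3 is 2 (since 2·2 = 4 = 1·3 + 1), so t ≡ 2·1 = 2 ≡ 2 (mod 3).
    Then x = 4 + 5·2 = 14, valid modulo lcm(5, 3) = 15: x ≡ 14 (mod 15).
  Combine with x ≡ 7 (mod 8): since gcd(15, 8) = 1, we get a unique residue mod 120.
    Write x = 14 + 15·t and substitute into x ≡ 7 (mod 8): 15·t ≡ 7 − 14 = -7 (mod 8).
    Reduce coefficients mod 8: 7·t ≡ 1 (mod 8).
    The inverse of 7 mod 8 is 7 (since 7·7 = 49 = 6·8 + 1), so t ≡ 7·1 = 7 ≡ 7 (mod 8).
    Then x = 14 + 15·7 = 119, valid modulo lcm(15, 8) = 120: x ≡ 119 (mod 120).
Verify: 119 mod 5 = 4 ✓, 119 mod 3 = 2 ✓, 119 mod 8 = 7 ✓.

x ≡ 119 (mod 120).


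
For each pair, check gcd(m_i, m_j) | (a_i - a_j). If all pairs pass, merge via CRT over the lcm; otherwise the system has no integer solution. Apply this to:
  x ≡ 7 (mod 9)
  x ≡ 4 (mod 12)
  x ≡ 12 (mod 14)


Moduli 9, 12, 14 are not pairwise coprime, so CRT works modulo lcm(m_i) when all pairwise compatibility conditions hold.
Pairwise compatibility: gcd(m_i, m_j) must divide a_i - a_j for every pair.
Merge one congruence at a time:
  Start: x ≡ 7 (mod 9).
  Combine with x ≡ 4 (mod 12): gcd(9, 12) = 3; 4 - 7 = -3, which IS divisible by 3, so compatible.
    Write x = 7 + 9·t and substitute into x ≡ 4 (mod 12): 9·t ≡ 4 − 7 = -3 (mod 12).
    Divide the congruence (and modulus) by g = 3: 3·t ≡ -1 (mod 4).
    Reduce coefficients mod 4: 3·t ≡ 3 (mod 4).
    The inverse of 3 mod 4 is 3 (since 3·3 = 9 = 2·4 + 1), so t ≡ 3·3 = 9 ≡ 1 (mod 4).
    Then x = 7 + 9·1 = 16, valid modulo lcm(9, 12) = 36: x ≡ 16 (mod 36).
  Combine with x ≡ 12 (mod 14): gcd(36, 14) = 2; 12 - 16 = -4, which IS divisible by 2, so compatible.
    Write x = 16 + 36·t and substitute into x ≡ 12 (mod 14): 36·t ≡ 12 − 16 = -4 (mod 14).
    Divide the congruence (and modulus) by g = 2: 18·t ≡ -2 (mod 7).
    Reduce coefficients mod 7: 4·t ≡ 5 (mod 7).
    The inverse of 4 mod 7 is 2 (since 4·2 = 8 = 1·7 + 1), so t ≡ 2·5 = 10 ≡ 3 (mod 7).
    Then x = 16 + 36·3 = 124, valid modulo lcm(36, 14) = 252: x ≡ 124 (mod 252).
Verify: 124 mod 9 = 7, 124 mod 12 = 4, 124 mod 14 = 12.

x ≡ 124 (mod 252).


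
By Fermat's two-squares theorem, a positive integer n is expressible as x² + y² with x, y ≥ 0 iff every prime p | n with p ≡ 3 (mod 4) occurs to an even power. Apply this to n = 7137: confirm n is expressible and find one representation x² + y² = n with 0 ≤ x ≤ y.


Step 1: Factor n = 7137 = 3^2 · 13 · 61.
Step 2: Check the mod-4 condition on each prime factor: 3 ≡ 3 (mod 4), exponent 2 (must be even); 13 ≡ 1 (mod 4), exponent 1; 61 ≡ 1 (mod 4), exponent 1.
All primes ≡ 3 (mod 4) appear to even exponent (or don't appear), so by the two-squares theorem n IS expressible as a sum of two squares.
Step 3: Build a representation. Group n = k² · m with k = 3 and m = 13 · 61 = 793 (a product of primes ≡ 1 (mod 4)); a representation of m scales to one of n via (k·x)² + (k·y)² = k²(x² + y²). Each prime p ≡ 1 (mod 4) is itself a sum of two squares; find a² by testing p − a² for a perfect square:
  13: 13 − 1² = 12, 13 − 2² = 9 = 3² ⇒ 13 = 2² + 3².
  61: 61 − 1² = 60, 61 − 2² = 57, 61 − 3² = 52, 61 − 4² = 45, 61 − 5² = 36 = 6² ⇒ 61 = 5² + 6².
  Combine using the Brahmagupta–Fibonacci identity (a² + b²)(c² + d²) = (ac − bd)² + (ad + bc)² = (ac + bd)² + (ad − bc)²:
  13 · 61 = 793: from (2² + 3²)(5² + 6²), take (2·5 − 3·6, 2·6 + 3·5) = (10 − 18, 12 + 15) = (-8, 27); dropping signs (only squares matter) gives (8, 27); check 8² + 27² = 64 + 729 = 793 ✓.
  Scale by k = 3: (3·8, 3·27) = (24, 81).
Step 4: Order so x ≤ y and verify: 24² + 81² = 576 + 6561 = 7137 = n. ✓

n = 7137 = 24² + 81² (one valid representation with x ≤ y).


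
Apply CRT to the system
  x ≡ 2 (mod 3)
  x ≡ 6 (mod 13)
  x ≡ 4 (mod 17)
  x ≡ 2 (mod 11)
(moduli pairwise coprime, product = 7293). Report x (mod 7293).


Product of moduli M = 3 · 13 · 17 · 11 = 7293.
Merge one congruence at a time:
  Start: x ≡ 2 (mod 3).
  Combine with x ≡ 6 (mod 13); new modulus lcm = 39.
    Write x = 2 + 3·t and substitute into x ≡ 6 (mod 13): 3·t ≡ 6 − 2 = 4 (mod 13).
    The inverse of 3 mod 13 is 9 (since 3·9 = 27 = 2·13 + 1), so t ≡ 9·4 = 36 ≡ 10 (mod 13).
    Then x = 2 + 3·10 = 32, valid modulo lcm(3, 13) = 39: x ≡ 32 (mod 39).
  Combine with x ≡ 4 (mod 17); new modulus lcm = 663.
    Write x = 32 + 39·t and substitute into x ≡ 4 (mod 17): 39·t ≡ 4 − 32 = -28 (mod 17).
    Reduce coefficients mod 17: 5·t ≡ 6 (mod 17).
    The inverse of 5 mod 17 is 7 (since 5·7 = 35 = 2·17 + 1), so t ≡ 7·6 = 42 ≡ 8 (mod 17).
    Then x = 32 + 39·8 = 344, valid modulo lcm(39, 17) = 663: x ≡ 344 (mod 663).
  Combine with x ≡ 2 (mod 11); new modulus lcm = 7293.
    Write x = 344 + 663·t and substitute into x ≡ 2 (mod 11): 663·t ≡ 2 − 344 = -342 (mod 11).
    Reduce coefficients mod 11: 3·t ≡ 10 (mod 11).
    The inverse of 3 mod 11 is 4 (since 3·4 = 12 = 1·11 + 1), so t ≡ 4·10 = 40 ≡ 7 (mod 11).
    Then x = 344 + 663·7 = 4985, valid modulo lcm(663, 11) = 7293: x ≡ 4985 (mod 7293).
Verify against each original: 4985 mod 3 = 2, 4985 mod 13 = 6, 4985 mod 17 = 4, 4985 mod 11 = 2.

x ≡ 4985 (mod 7293).


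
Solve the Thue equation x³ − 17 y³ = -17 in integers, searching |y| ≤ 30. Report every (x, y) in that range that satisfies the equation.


The equation is x³ - 17y³ = -17. For fixed y, x³ = 17·y³ − 17, so a solution requires the RHS to be a perfect cube.
Strategy: iterate y from -30 to 30, compute RHS = 17·y³ − 17, and check whether it is a (positive or negative) perfect cube.
Check small values of y:
  y = 0: RHS = -17 is not a perfect cube.
  y = 1: RHS = 0 = (0)³ ⇒ x = 0 works.
  y = -1: RHS = -34 is not a perfect cube.
  y = 2: RHS = 119 is not a perfect cube.
  y = -2: RHS = -153 is not a perfect cube.
  y = 3: RHS = 442 is not a perfect cube.
  y = -3: RHS = -476 is not a perfect cube.
Continuing the search up to |y| = 30 finds no further solutions beyond those listed.
Collected solutions: (0, 1).

Solutions (with |y| ≤ 30): (0, 1).


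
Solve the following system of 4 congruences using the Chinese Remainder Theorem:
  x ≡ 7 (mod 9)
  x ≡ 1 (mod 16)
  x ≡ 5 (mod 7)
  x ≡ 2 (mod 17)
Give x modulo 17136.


Product of moduli M = 9 · 16 · 7 · 17 = 17136.
Merge one congruence at a time:
  Start: x ≡ 7 (mod 9).
  Combine with x ≡ 1 (mod 16); new modulus lcm = 144.
    Write x = 7 + 9·t and substitute into x ≡ 1 (mod 16): 9·t ≡ 1 − 7 = -6 (mod 16).
    Reduce coefficients mod 16: 9·t ≡ 10 (mod 16).
    The inverse of 9 mod 16 is 9 (since 9·9 = 81 = 5·16 + 1), so t ≡ 9·10 = 90 ≡ 10 (mod 16).
    Then x = 7 + 9·10 = 97, valid modulo lcm(9, 16) = 144: x ≡ 97 (mod 144).
  Combine with x ≡ 5 (mod 7); new modulus lcm = 1008.
    Write x = 97 + 144·t and substitute into x ≡ 5 (mod 7): 144·t ≡ 5 − 97 = -92 (mod 7).
    Reduce coefficients mod 7: 4·t ≡ 6 (mod 7).
    The inverse of 4 mod 7 is 2 (since 4·2 = 8 = 1·7 + 1), so t ≡ 2·6 = 12 ≡ 5 (mod 7).
    Then x = 97 + 144·5 = 817, valid modulo lcm(144, 7) = 1008: x ≡ 817 (mod 1008).
  Combine with x ≡ 2 (mod 17); new modulus lcm = 17136.
    Write x = 817 + 1008·t and substitute into x ≡ 2 (mod 17): 1008·t ≡ 2 − 817 = -815 (mod 17).
    Reduce coefficients mod 17: 5·t ≡ 1 (mod 17).
    The inverse of 5 mod 17 is 7 (since 5·7 = 35 = 2·17 + 1), so t ≡ 7·1 = 7 ≡ 7 (mod 17).
    Then x = 817 + 1008·7 = 7873, valid modulo lcm(1008, 17) = 17136: x ≡ 7873 (mod 17136).
Verify against each original: 7873 mod 9 = 7, 7873 mod 16 = 1, 7873 mod 7 = 5, 7873 mod 17 = 2.

x ≡ 7873 (mod 17136).


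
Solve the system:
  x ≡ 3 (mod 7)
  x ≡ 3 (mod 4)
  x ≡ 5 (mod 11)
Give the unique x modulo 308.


Moduli 7, 4, 11 are pairwise coprime; by CRT there is a unique solution modulo M = 7 · 4 · 11 = 308.
Solve pairwise, accumulating the modulus:
  Start with x ≡ 3 (mod 7).
  Combine with x ≡ 3 (mod 4): since gcd(7, 4) = 1, we get a unique residue mod 28.
    Write x = 3 + 7·t and substitute into x ≡ 3 (mod 4): 7·t ≡ 3 − 3 = 0 (mod 4).
    Reduce coefficients mod 4: 3·t ≡ 0 (mod 4).
    The inverse of 3 mod 4 is 3 (since 3·3 = 9 = 2·4 + 1), so t ≡ 3·0 = 0 ≡ 0 (mod 4).
    Then x = 3 + 7·0 = 3, valid modulo lcm(7, 4) = 28: x ≡ 3 (mod 28).
  Combine with x ≡ 5 (mod 11): since gcd(28, 11) = 1, we get a unique residue mod 308.
    Write x = 3 + 28·t and substitute into x ≡ 5 (mod 11): 28·t ≡ 5 − 3 = 2 (mod 11).
    Reduce coefficients mod 11: 6·t ≡ 2 (mod 11).
    The inverse of 6 mod 11 is 2 (since 6·2 = 12 = 1·11 + 1), so t ≡ 2·2 = 4 ≡ 4 (mod 11).
    Then x = 3 + 28·4 = 115, valid modulo lcm(28, 11) = 308: x ≡ 115 (mod 308).
Verify: 115 mod 7 = 3 ✓, 115 mod 4 = 3 ✓, 115 mod 11 = 5 ✓.

x ≡ 115 (mod 308).


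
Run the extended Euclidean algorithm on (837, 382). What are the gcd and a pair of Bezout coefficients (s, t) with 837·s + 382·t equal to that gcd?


Euclidean algorithm on (837, 382) — divide until remainder is 0:
  837 = 2 · 382 + 73
  382 = 5 · 73 + 17
  73 = 4 · 17 + 5
  17 = 3 · 5 + 2
  5 = 2 · 2 + 1
  2 = 2 · 1 + 0
gcd(837, 382) = 1.
Track Bezout coefficients alongside the remainders: start with r₀ = 837 = a·1 + b·0 (s = 1, t = 0) and r₁ = 382 = a·0 + b·1 (s = 0, t = 1); each new remainder r_{k+1} = r_{k-1} − q_k·r_k inherits s_{k+1} = s_{k-1} − q_k·s_k, t_{k+1} = t_{k-1} − q_k·t_k, so r_k = a·s_k + b·t_k at every step:
  q = 2: r = 73, s = 1 − 2·0 = 1, t = 0 − 2·1 = -2  (check: 837·1 + 382·(-2) = 73)
  q = 5: r = 17, s = 0 − 5·1 = -5, t = 1 − 5·(-2) = 11  (check: 837·(-5) + 382·11 = 17)
  q = 4: r = 5, s = 1 − 4·(-5) = 21, t = -2 − 4·11 = -46  (check: 837·21 + 382·(-46) = 5)
  q = 3: r = 2, s = -5 − 3·21 = -68, t = 11 − 3·(-46) = 149  (check: 837·(-68) + 382·149 = 2)
  q = 2: r = 1, s = 21 − 2·(-68) = 157, t = -46 − 2·149 = -344  (check: 837·157 + 382·(-344) = 1)
The row with r = 1 (the gcd) gives the Bezout coefficients s = 157, t = -344.
Result: 837 · (157) + 382 · (-344) = 1.

gcd(837, 382) = 1; s = 157, t = -344 (check: 837·157 + 382·(-344) = 1).


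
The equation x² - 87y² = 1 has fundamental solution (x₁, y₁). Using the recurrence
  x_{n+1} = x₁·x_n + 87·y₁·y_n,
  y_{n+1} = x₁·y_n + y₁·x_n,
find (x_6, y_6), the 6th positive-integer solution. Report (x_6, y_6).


Step 1: Find the fundamental solution (x₁, y₁) of x² - 87y² = 1.
  Expand √87 as a continued fraction. a₀ = ⌊√87⌋ = 9; iterate m_{k+1} = d_k·a_k − m_k, d_{k+1} = (87 − m_{k+1}²)/d_k, a_{k+1} = ⌊(a₀ + m_{k+1})/d_{k+1}⌋ (starting m₀ = 0, d₀ = 1), with convergents p_k = a_k·p_{k-1} + p_{k-2}, q_k = a_k·q_{k-1} + q_{k-2} (p₋₁ = 1, q₋₁ = 0):
  k = 0: a₀ = 9; p₀/q₀ = 9/1; p₀² − 87·q₀² = 81 − 87 = -6.
  k = 1: m = 9, d = 6, a = ⌊(9 + 9)/6⌋ = 3; p/q = (3·9 + 1)/(3·1 + 0) = 28/3; p² − 87·q² = 784 − 783 = 1.
  The first convergent with p² − 87·q² = 1 gives the fundamental solution (x₁, y₁) = (28, 3).
Step 2: Apply the recurrence (x_{n+1}, y_{n+1}) = (x₁x_n + 87y₁y_n, x₁y_n + y₁x_n) repeatedly.
  From (x_1, y_1) = (28, 3): x_2 = 28·28 + 87·3·3 = 1567; y_2 = 28·3 + 3·28 = 168.
  From (x_2, y_2) = (1567, 168): x_3 = 28·1567 + 87·3·168 = 87724; y_3 = 28·168 + 3·1567 = 9405.
  From (x_3, y_3) = (87724, 9405): x_4 = 28·87724 + 87·3·9405 = 4910977; y_4 = 28·9405 + 3·87724 = 526512.
  From (x_4, y_4) = (4910977, 526512): x_5 = 28·4910977 + 87·3·526512 = 274926988; y_5 = 28·526512 + 3·4910977 = 29475267.
  From (x_5, y_5) = (274926988, 29475267): x_6 = 28·274926988 + 87·3·29475267 = 15391000351; y_6 = 28·29475267 + 3·274926988 = 1650088440.
Step 3: Verify x_6² - 87·y_6² = 236882891804482123201 - 236882891804482123200 = 1 (should be 1). ✓

(x_1, y_1) = (28, 3); (x_6, y_6) = (15391000351, 1650088440).


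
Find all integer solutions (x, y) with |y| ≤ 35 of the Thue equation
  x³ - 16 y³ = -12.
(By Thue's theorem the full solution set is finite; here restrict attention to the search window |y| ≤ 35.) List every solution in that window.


The equation is x³ - 16y³ = -12. For fixed y, x³ = 16·y³ − 12, so a solution requires the RHS to be a perfect cube.
Strategy: iterate y from -35 to 35, compute RHS = 16·y³ − 12, and check whether it is a (positive or negative) perfect cube.
Check small values of y:
  y = 0: RHS = -12 is not a perfect cube.
  y = 1: RHS = 4 is not a perfect cube.
  y = -1: RHS = -28 is not a perfect cube.
  y = 2: RHS = 116 is not a perfect cube.
  y = -2: RHS = -140 is not a perfect cube.
  y = 3: RHS = 420 is not a perfect cube.
  y = -3: RHS = -444 is not a perfect cube.
Continuing the search up to |y| = 35 finds no solutions either.
No (x, y) in the scanned range satisfies the equation.

No integer solutions with |y| ≤ 35.


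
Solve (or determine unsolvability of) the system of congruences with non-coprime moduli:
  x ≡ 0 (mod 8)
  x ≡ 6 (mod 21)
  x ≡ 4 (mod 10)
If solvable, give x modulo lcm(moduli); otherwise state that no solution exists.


Moduli 8, 21, 10 are not pairwise coprime, so CRT works modulo lcm(m_i) when all pairwise compatibility conditions hold.
Pairwise compatibility: gcd(m_i, m_j) must divide a_i - a_j for every pair.
Merge one congruence at a time:
  Start: x ≡ 0 (mod 8).
  Combine with x ≡ 6 (mod 21): gcd(8, 21) = 1; 6 - 0 = 6, which IS divisible by 1, so compatible.
    Write x = 0 + 8·t and substitute into x ≡ 6 (mod 21): 8·t ≡ 6 − 0 = 6 (mod 21).
    The inverse of 8 mod 21 is 8 (since 8·8 = 64 = 3·21 + 1), so t ≡ 8·6 = 48 ≡ 6 (mod 21).
    Then x = 0 + 8·6 = 48, valid modulo lcm(8, 21) = 168: x ≡ 48 (mod 168).
  Combine with x ≡ 4 (mod 10): gcd(168, 10) = 2; 4 - 48 = -44, which IS divisible by 2, so compatible.
    Write x = 48 + 168·t and substitute into x ≡ 4 (mod 10): 168·t ≡ 4 − 48 = -44 (mod 10).
    Divide the congruence (and modulus) by g = 2: 84·t ≡ -22 (mod 5).
    Reduce coefficients mod 5: 4·t ≡ 3 (mod 5).
    The inverse of 4 mod 5 is 4 (since 4·4 = 16 = 3·5 + 1), so t ≡ 4·3 = 12 ≡ 2 (mod 5).
    Then x = 48 + 168·2 = 384, valid modulo lcm(168, 10) = 840: x ≡ 384 (mod 840).
Verify: 384 mod 8 = 0, 384 mod 21 = 6, 384 mod 10 = 4.

x ≡ 384 (mod 840).


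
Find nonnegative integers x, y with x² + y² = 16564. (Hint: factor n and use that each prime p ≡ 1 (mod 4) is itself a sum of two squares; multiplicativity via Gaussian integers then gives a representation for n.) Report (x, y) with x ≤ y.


Step 1: Factor n = 16564 = 2^2 · 41 · 101.
Step 2: Check the mod-4 condition on each prime factor: 2 = 2 (special); 41 ≡ 1 (mod 4), exponent 1; 101 ≡ 1 (mod 4), exponent 1.
All primes ≡ 3 (mod 4) appear to even exponent (or don't appear), so by the two-squares theorem n IS expressible as a sum of two squares.
Step 3: Build a representation. Group n = k² · m with k = 2 and m = 41 · 101 = 4141 (a product of primes ≡ 1 (mod 4)); a representation of m scales to one of n via (k·x)² + (k·y)² = k²(x² + y²). Each prime p ≡ 1 (mod 4) is itself a sum of two squares; find a² by testing p − a² for a perfect square:
  41: 41 − 1² = 40, 41 − 2² = 37, 41 − 3² = 32, 41 − 4² = 25 = 5² ⇒ 41 = 4² + 5².
  101: 101 − 1² = 100 = 10² ⇒ 101 = 1² + 10².
  Combine using the Brahmagupta–Fibonacci identity (a² + b²)(c² + d²) = (ac − bd)² + (ad + bc)² = (ac + bd)² + (ad − bc)²:
  41 · 101 = 4141: from (4² + 5²)(1² + 10²), take (4·1 − 5·10, 4·10 + 5·1) = (4 − 50, 40 + 5) = (-46, 45); dropping signs (only squares matter) gives (46, 45); check 46² + 45² = 2116 + 2025 = 4141 ✓.
  Scale by k = 2: (2·46, 2·45) = (92, 90).
Step 4: Order so x ≤ y and verify: 90² + 92² = 8100 + 8464 = 16564 = n. ✓

n = 16564 = 90² + 92² (one valid representation with x ≤ y).


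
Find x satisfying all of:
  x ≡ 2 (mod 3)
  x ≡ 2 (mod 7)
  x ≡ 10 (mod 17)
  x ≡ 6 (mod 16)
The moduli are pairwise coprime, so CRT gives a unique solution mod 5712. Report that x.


Product of moduli M = 3 · 7 · 17 · 16 = 5712.
Merge one congruence at a time:
  Start: x ≡ 2 (mod 3).
  Combine with x ≡ 2 (mod 7); new modulus lcm = 21.
    Write x = 2 + 3·t and substitute into x ≡ 2 (mod 7): 3·t ≡ 2 − 2 = 0 (mod 7).
    The inverse of 3 mod 7 is 5 (since 3·5 = 15 = 2·7 + 1), so t ≡ 5·0 = 0 ≡ 0 (mod 7).
    Then x = 2 + 3·0 = 2, valid modulo lcm(3, 7) = 21: x ≡ 2 (mod 21).
  Combine with x ≡ 10 (mod 17); new modulus lcm = 357.
    Write x = 2 + 21·t and substitute into x ≡ 10 (mod 17): 21·t ≡ 10 − 2 = 8 (mod 17).
    Reduce coefficients mod 17: 4·t ≡ 8 (mod 17).
    The inverse of 4 mod 17 is 13 (since 4·13 = 52 = 3·17 + 1), so t ≡ 13·8 = 104 ≡ 2 (mod 17).
    Then x = 2 + 21·2 = 44, valid modulo lcm(21, 17) = 357: x ≡ 44 (mod 357).
  Combine with x ≡ 6 (mod 16); new modulus lcm = 5712.
    Write x = 44 + 357·t and substitute into x ≡ 6 (mod 16): 357·t ≡ 6 − 44 = -38 (mod 16).
    Reduce coefficients mod 16: 5·t ≡ 10 (mod 16).
    The inverse of 5 mod 16 is 13 (since 5·13 = 65 = 4·16 + 1), so t ≡ 13·10 = 130 ≡ 2 (mod 16).
    Then x = 44 + 357·2 = 758, valid modulo lcm(357, 16) = 5712: x ≡ 758 (mod 5712).
Verify against each original: 758 mod 3 = 2, 758 mod 7 = 2, 758 mod 17 = 10, 758 mod 16 = 6.

x ≡ 758 (mod 5712).


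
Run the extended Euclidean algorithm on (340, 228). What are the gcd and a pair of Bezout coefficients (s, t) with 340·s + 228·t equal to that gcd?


Euclidean algorithm on (340, 228) — divide until remainder is 0:
  340 = 1 · 228 + 112
  228 = 2 · 112 + 4
  112 = 28 · 4 + 0
gcd(340, 228) = 4.
Track Bezout coefficients alongside the remainders: start with r₀ = 340 = a·1 + b·0 (s = 1, t = 0) and r₁ = 228 = a·0 + b·1 (s = 0, t = 1); each new remainder r_{k+1} = r_{k-1} − q_k·r_k inherits s_{k+1} = s_{k-1} − q_k·s_k, t_{k+1} = t_{k-1} − q_k·t_k, so r_k = a·s_k + b·t_k at every step:
  q = 1: r = 112, s = 1 − 1·0 = 1, t = 0 − 1·1 = -1  (check: 340·1 + 228·(-1) = 112)
  q = 2: r = 4, s = 0 − 2·1 = -2, t = 1 − 2·(-1) = 3  (check: 340·(-2) + 228·3 = 4)
The row with r = 4 (the gcd) gives the Bezout coefficients s = -2, t = 3.
Result: 340 · (-2) + 228 · (3) = 4.

gcd(340, 228) = 4; s = -2, t = 3 (check: 340·(-2) + 228·3 = 4).


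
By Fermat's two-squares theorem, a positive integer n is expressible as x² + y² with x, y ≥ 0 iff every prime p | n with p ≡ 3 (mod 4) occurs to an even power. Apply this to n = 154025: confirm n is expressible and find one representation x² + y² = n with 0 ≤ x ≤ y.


Step 1: Factor n = 154025 = 5^2 · 61 · 101.
Step 2: Check the mod-4 condition on each prime factor: 5 ≡ 1 (mod 4), exponent 2; 61 ≡ 1 (mod 4), exponent 1; 101 ≡ 1 (mod 4), exponent 1.
All primes ≡ 3 (mod 4) appear to even exponent (or don't appear), so by the two-squares theorem n IS expressible as a sum of two squares.
Step 3: Build a representation. Group n = k² · m with k = 5 and m = 61 · 101 = 6161 (a product of primes ≡ 1 (mod 4)); a representation of m scales to one of n via (k·x)² + (k·y)² = k²(x² + y²). Each prime p ≡ 1 (mod 4) is itself a sum of two squares; find a² by testing p − a² for a perfect square:
  61: 61 − 1² = 60, 61 − 2² = 57, 61 − 3² = 52, 61 − 4² = 45, 61 − 5² = 36 = 6² ⇒ 61 = 5² + 6².
  101: 101 − 1² = 100 = 10² ⇒ 101 = 1² + 10².
  Combine using the Brahmagupta–Fibonacci identity (a² + b²)(c² + d²) = (ac − bd)² + (ad + bc)² = (ac + bd)² + (ad − bc)²:
  61 · 101 = 6161: from (5² + 6²)(1² + 10²), take (5·1 − 6·10, 5·10 + 6·1) = (5 − 60, 50 + 6) = (-55, 56); dropping signs (only squares matter) gives (55, 56); check 55² + 56² = 3025 + 3136 = 6161 ✓.
  Scale by k = 5: (5·55, 5·56) = (275, 280).
Step 4: Order so x ≤ y and verify: 275² + 280² = 75625 + 78400 = 154025 = n. ✓

n = 154025 = 275² + 280² (one valid representation with x ≤ y).


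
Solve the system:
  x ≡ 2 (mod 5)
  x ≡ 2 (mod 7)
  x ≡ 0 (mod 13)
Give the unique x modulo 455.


Moduli 5, 7, 13 are pairwise coprime; by CRT there is a unique solution modulo M = 5 · 7 · 13 = 455.
Solve pairwise, accumulating the modulus:
  Start with x ≡ 2 (mod 5).
  Combine with x ≡ 2 (mod 7): since gcd(5, 7) = 1, we get a unique residue mod 35.
    Write x = 2 + 5·t and substitute into x ≡ 2 (mod 7): 5·t ≡ 2 − 2 = 0 (mod 7).
    The inverse of 5 mod 7 is 3 (since 5·3 = 15 = 2·7 + 1), so t ≡ 3·0 = 0 ≡ 0 (mod 7).
    Then x = 2 + 5·0 = 2, valid modulo lcm(5, 7) = 35: x ≡ 2 (mod 35).
  Combine with x ≡ 0 (mod 13): since gcd(35, 13) = 1, we get a unique residue mod 455.
    Write x = 2 + 35·t and substitute into x ≡ 0 (mod 13): 35·t ≡ 0 − 2 = -2 (mod 13).
    Reduce coefficients mod 13: 9·t ≡ 11 (mod 13).
    The inverse of 9 mod 13 is 3 (since 9·3 = 27 = 2·13 + 1), so t ≡ 3·11 = 33 ≡ 7 (mod 13).
    Then x = 2 + 35·7 = 247, valid modulo lcm(35, 13) = 455: x ≡ 247 (mod 455).
Verify: 247 mod 5 = 2 ✓, 247 mod 7 = 2 ✓, 247 mod 13 = 0 ✓.

x ≡ 247 (mod 455).


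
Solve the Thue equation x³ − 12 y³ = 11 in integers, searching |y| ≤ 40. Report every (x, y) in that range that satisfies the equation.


The equation is x³ - 12y³ = 11. For fixed y, x³ = 12·y³ + 11, so a solution requires the RHS to be a perfect cube.
Strategy: iterate y from -40 to 40, compute RHS = 12·y³ + 11, and check whether it is a (positive or negative) perfect cube.
Check small values of y:
  y = 0: RHS = 11 is not a perfect cube.
  y = 1: RHS = 23 is not a perfect cube.
  y = -1: RHS = -1 = (-1)³ ⇒ x = -1 works.
  y = 2: RHS = 107 is not a perfect cube.
  y = -2: RHS = -85 is not a perfect cube.
  y = 3: RHS = 335 is not a perfect cube.
  y = -3: RHS = -313 is not a perfect cube.
Continuing the search up to |y| = 40 finds no further solutions beyond those listed.
Collected solutions: (-1, -1).

Solutions (with |y| ≤ 40): (-1, -1).


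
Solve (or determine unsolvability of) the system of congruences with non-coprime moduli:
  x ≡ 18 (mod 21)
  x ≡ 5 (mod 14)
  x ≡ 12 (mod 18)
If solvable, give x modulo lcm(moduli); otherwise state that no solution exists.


Moduli 21, 14, 18 are not pairwise coprime, so CRT works modulo lcm(m_i) when all pairwise compatibility conditions hold.
Pairwise compatibility: gcd(m_i, m_j) must divide a_i - a_j for every pair.
Merge one congruence at a time:
  Start: x ≡ 18 (mod 21).
  Combine with x ≡ 5 (mod 14): gcd(21, 14) = 7, and 5 - 18 = -13 is NOT divisible by 7.
    ⇒ system is inconsistent (no integer solution).

No solution (the system is inconsistent).


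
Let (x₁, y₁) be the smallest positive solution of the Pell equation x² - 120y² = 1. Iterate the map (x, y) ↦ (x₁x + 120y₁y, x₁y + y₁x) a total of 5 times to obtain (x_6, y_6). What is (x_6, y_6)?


Step 1: Find the fundamental solution (x₁, y₁) of x² - 120y² = 1.
  Expand √120 as a continued fraction. a₀ = ⌊√120⌋ = 10; iterate m_{k+1} = d_k·a_k − m_k, d_{k+1} = (120 − m_{k+1}²)/d_k, a_{k+1} = ⌊(a₀ + m_{k+1})/d_{k+1}⌋ (starting m₀ = 0, d₀ = 1), with convergents p_k = a_k·p_{k-1} + p_{k-2}, q_k = a_k·q_{k-1} + q_{k-2} (p₋₁ = 1, q₋₁ = 0):
  k = 0: a₀ = 10; p₀/q₀ = 10/1; p₀² − 120·q₀² = 100 − 120 = -20.
  k = 1: m = 10, d = 20, a = ⌊(10 + 10)/20⌋ = 1; p/q = (1·10 + 1)/(1·1 + 0) = 11/1; p² − 120·q² = 121 − 120 = 1.
  The first convergent with p² − 120·q² = 1 gives the fundamental solution (x₁, y₁) = (11, 1).
Step 2: Apply the recurrence (x_{n+1}, y_{n+1}) = (x₁x_n + 120y₁y_n, x₁y_n + y₁x_n) repeatedly.
  From (x_1, y_1) = (11, 1): x_2 = 11·11 + 120·1·1 = 241; y_2 = 11·1 + 1·11 = 22.
  From (x_2, y_2) = (241, 22): x_3 = 11·241 + 120·1·22 = 5291; y_3 = 11·22 + 1·241 = 483.
  From (x_3, y_3) = (5291, 483): x_4 = 11·5291 + 120·1·483 = 116161; y_4 = 11·483 + 1·5291 = 10604.
  From (x_4, y_4) = (116161, 10604): x_5 = 11·116161 + 120·1·10604 = 2550251; y_5 = 11·10604 + 1·116161 = 232805.
  From (x_5, y_5) = (2550251, 232805): x_6 = 11·2550251 + 120·1·232805 = 55989361; y_6 = 11·232805 + 1·2550251 = 5111106.
Step 3: Verify x_6² - 120·y_6² = 3134808545188321 - 3134808545188320 = 1 (should be 1). ✓

(x_1, y_1) = (11, 1); (x_6, y_6) = (55989361, 5111106).


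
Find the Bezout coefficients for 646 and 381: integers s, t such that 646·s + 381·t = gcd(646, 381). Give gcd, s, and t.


Euclidean algorithm on (646, 381) — divide until remainder is 0:
  646 = 1 · 381 + 265
  381 = 1 · 265 + 116
  265 = 2 · 116 + 33
  116 = 3 · 33 + 17
  33 = 1 · 17 + 16
  17 = 1 · 16 + 1
  16 = 16 · 1 + 0
gcd(646, 381) = 1.
Track Bezout coefficients alongside the remainders: start with r₀ = 646 = a·1 + b·0 (s = 1, t = 0) and r₁ = 381 = a·0 + b·1 (s = 0, t = 1); each new remainder r_{k+1} = r_{k-1} − q_k·r_k inherits s_{k+1} = s_{k-1} − q_k·s_k, t_{k+1} = t_{k-1} − q_k·t_k, so r_k = a·s_k + b·t_k at every step:
  q = 1: r = 265, s = 1 − 1·0 = 1, t = 0 − 1·1 = -1  (check: 646·1 + 381·(-1) = 265)
  q = 1: r = 116, s = 0 − 1·1 = -1, t = 1 − 1·(-1) = 2  (check: 646·(-1) + 381·2 = 116)
  q = 2: r = 33, s = 1 − 2·(-1) = 3, t = -1 − 2·2 = -5  (check: 646·3 + 381·(-5) = 33)
  q = 3: r = 17, s = -1 − 3·3 = -10, t = 2 − 3·(-5) = 17  (check: 646·(-10) + 381·17 = 17)
  q = 1: r = 16, s = 3 − 1·(-10) = 13, t = -5 − 1·17 = -22  (check: 646·13 + 381·(-22) = 16)
  q = 1: r = 1, s = -10 − 1·13 = -23, t = 17 − 1·(-22) = 39  (check: 646·(-23) + 381·39 = 1)
The row with r = 1 (the gcd) gives the Bezout coefficients s = -23, t = 39.
Result: 646 · (-23) + 381 · (39) = 1.

gcd(646, 381) = 1; s = -23, t = 39 (check: 646·(-23) + 381·39 = 1).


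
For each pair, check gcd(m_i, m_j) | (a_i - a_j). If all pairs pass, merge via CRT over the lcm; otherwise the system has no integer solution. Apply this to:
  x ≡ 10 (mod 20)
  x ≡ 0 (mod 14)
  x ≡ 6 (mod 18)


Moduli 20, 14, 18 are not pairwise coprime, so CRT works modulo lcm(m_i) when all pairwise compatibility conditions hold.
Pairwise compatibility: gcd(m_i, m_j) must divide a_i - a_j for every pair.
Merge one congruence at a time:
  Start: x ≡ 10 (mod 20).
  Combine with x ≡ 0 (mod 14): gcd(20, 14) = 2; 0 - 10 = -10, which IS divisible by 2, so compatible.
    Write x = 10 + 20·t and substitute into x ≡ 0 (mod 14): 20·t ≡ 0 − 10 = -10 (mod 14).
    Divide the congruence (and modulus) by g = 2: 10·t ≡ -5 (mod 7).
    Reduce coefficients mod 7: 3·t ≡ 2 (mod 7).
    The inverse of 3 mod 7 is 5 (since 3·5 = 15 = 2·7 + 1), so t ≡ 5·2 = 10 ≡ 3 (mod 7).
    Then x = 10 + 20·3 = 70, valid modulo lcm(20, 14) = 140: x ≡ 70 (mod 140).
  Combine with x ≡ 6 (mod 18): gcd(140, 18) = 2; 6 - 70 = -64, which IS divisible by 2, so compatible.
    Write x = 70 + 140·t and substitute into x ≡ 6 (mod 18): 140·t ≡ 6 − 70 = -64 (mod 18).
    Divide the congruence (and modulus) by g = 2: 70·t ≡ -32 (mod 9).
    Reduce coefficients mod 9: 7·t ≡ 4 (mod 9).
    The inverse of 7 mod 9 is 4 (since 7·4 = 28 = 3·9 + 1), so t ≡ 4·4 = 16 ≡ 7 (mod 9).
    Then x = 70 + 140·7 = 1050, valid modulo lcm(140, 18) = 1260: x ≡ 1050 (mod 1260).
Verify: 1050 mod 20 = 10, 1050 mod 14 = 0, 1050 mod 18 = 6.

x ≡ 1050 (mod 1260).


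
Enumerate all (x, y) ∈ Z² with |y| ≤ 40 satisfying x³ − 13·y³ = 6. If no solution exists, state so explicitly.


The equation is x³ - 13y³ = 6. For fixed y, x³ = 13·y³ + 6, so a solution requires the RHS to be a perfect cube.
Strategy: iterate y from -40 to 40, compute RHS = 13·y³ + 6, and check whether it is a (positive or negative) perfect cube.
Check small values of y:
  y = 0: RHS = 6 is not a perfect cube.
  y = 1: RHS = 19 is not a perfect cube.
  y = -1: RHS = -7 is not a perfect cube.
  y = 2: RHS = 110 is not a perfect cube.
  y = -2: RHS = -98 is not a perfect cube.
  y = 3: RHS = 357 is not a perfect cube.
  y = -3: RHS = -345 is not a perfect cube.
Continuing the search up to |y| = 40 finds no solutions either.
No (x, y) in the scanned range satisfies the equation.

No integer solutions with |y| ≤ 40.
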